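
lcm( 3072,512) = 3072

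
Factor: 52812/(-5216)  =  -2^( - 3)*  3^4= -81/8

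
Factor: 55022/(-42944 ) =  - 41/32= - 2^ (-5)*41^1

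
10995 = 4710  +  6285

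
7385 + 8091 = 15476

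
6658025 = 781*8525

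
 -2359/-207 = 2359/207 = 11.40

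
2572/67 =2572/67=38.39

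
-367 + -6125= - 6492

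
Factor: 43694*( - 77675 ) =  - 2^1*5^2*7^1*13^1*239^1*3121^1 = - 3393931450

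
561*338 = 189618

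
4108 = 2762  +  1346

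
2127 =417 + 1710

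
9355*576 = 5388480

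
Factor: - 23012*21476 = - 2^4 *7^1*11^1* 13^1*59^1*523^1 = -  494205712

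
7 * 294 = 2058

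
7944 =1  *7944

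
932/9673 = 932/9673 =0.10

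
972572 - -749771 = 1722343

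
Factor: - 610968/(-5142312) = 25457/214263 = 3^( - 2 )*7^( - 1 )*19^ ( - 1 )*179^( - 1)*25457^1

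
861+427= 1288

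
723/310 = 723/310 = 2.33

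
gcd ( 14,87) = 1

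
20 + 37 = 57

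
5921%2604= 713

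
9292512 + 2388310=11680822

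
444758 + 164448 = 609206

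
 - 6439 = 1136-7575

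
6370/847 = 910/121=7.52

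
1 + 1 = 2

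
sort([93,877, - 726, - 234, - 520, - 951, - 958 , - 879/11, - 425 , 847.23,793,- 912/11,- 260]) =[ - 958,  -  951, - 726, - 520, - 425, - 260, - 234, - 912/11, - 879/11,  93 , 793,847.23,  877 ]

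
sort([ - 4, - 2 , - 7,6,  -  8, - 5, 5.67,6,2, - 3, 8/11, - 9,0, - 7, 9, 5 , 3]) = [- 9, - 8, - 7, - 7,-5,-4, - 3, - 2,0,8/11, 2,3,5,5.67,6, 6,9]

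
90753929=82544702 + 8209227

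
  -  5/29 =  - 5/29 = -0.17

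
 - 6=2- 8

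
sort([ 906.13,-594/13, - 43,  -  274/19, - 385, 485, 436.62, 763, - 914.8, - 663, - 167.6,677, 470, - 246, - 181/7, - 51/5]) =[ - 914.8, - 663, - 385, - 246, - 167.6, -594/13, - 43,-181/7,-274/19, - 51/5,436.62, 470, 485, 677, 763, 906.13]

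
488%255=233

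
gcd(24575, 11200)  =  25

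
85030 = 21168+63862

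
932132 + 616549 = 1548681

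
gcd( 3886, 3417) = 67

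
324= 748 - 424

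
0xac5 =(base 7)11016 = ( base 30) 31r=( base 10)2757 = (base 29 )382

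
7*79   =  553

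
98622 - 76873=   21749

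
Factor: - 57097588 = -2^2*401^1*35597^1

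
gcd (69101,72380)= 1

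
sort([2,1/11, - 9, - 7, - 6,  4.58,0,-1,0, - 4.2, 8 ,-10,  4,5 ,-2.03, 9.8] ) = [ - 10,-9, - 7,- 6,-4.2, - 2.03,-1, 0, 0, 1/11 , 2 , 4, 4.58,5, 8, 9.8]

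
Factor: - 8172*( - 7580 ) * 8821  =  546405906960= 2^4*3^2*5^1*227^1 *379^1 * 8821^1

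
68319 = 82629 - 14310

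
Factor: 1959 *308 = 2^2*3^1*7^1 * 11^1*653^1  =  603372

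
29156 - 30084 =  - 928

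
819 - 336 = 483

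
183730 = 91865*2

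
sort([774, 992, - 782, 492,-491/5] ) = [ - 782 ,-491/5, 492, 774,992]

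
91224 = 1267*72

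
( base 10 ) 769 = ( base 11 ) 63A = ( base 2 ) 1100000001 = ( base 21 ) 1fd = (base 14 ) 3CD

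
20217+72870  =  93087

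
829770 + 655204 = 1484974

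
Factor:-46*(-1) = 2^1*23^1 = 46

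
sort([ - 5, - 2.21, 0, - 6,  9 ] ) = [ -6, - 5, - 2.21 , 0,9] 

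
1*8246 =8246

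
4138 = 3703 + 435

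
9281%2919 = 524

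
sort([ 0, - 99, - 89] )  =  [-99,-89, 0 ]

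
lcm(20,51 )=1020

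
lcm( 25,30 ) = 150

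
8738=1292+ 7446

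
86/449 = 86/449 = 0.19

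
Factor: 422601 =3^1*140867^1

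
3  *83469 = 250407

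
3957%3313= 644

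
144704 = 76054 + 68650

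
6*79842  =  479052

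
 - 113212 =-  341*332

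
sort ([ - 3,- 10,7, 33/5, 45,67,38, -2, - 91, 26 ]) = [ - 91, - 10, - 3, - 2,33/5,7  ,  26, 38, 45 , 67]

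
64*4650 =297600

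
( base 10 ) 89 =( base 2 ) 1011001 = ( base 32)2P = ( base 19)4d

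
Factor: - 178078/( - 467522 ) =331/869= 11^( - 1)*79^(-1 )*331^1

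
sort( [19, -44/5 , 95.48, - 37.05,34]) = [-37.05, - 44/5 , 19 , 34,95.48 ] 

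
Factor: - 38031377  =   - 38031377^1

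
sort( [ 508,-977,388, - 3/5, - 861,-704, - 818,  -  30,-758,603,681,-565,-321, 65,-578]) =[  -  977, - 861, - 818 ,- 758,-704, -578, - 565,  -  321, - 30,-3/5,  65, 388,508,603, 681]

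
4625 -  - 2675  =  7300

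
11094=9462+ 1632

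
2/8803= 2/8803 = 0.00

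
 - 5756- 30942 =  - 36698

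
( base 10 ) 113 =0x71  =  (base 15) 78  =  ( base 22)53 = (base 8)161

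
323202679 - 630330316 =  - 307127637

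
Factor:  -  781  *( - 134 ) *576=2^7*3^2 * 11^1*67^1*71^1= 60280704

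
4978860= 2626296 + 2352564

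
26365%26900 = 26365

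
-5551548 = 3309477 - 8861025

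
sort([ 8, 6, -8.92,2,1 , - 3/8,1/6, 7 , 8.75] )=[-8.92, - 3/8, 1/6,1, 2 , 6,  7, 8, 8.75]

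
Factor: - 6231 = - 3^1*31^1*67^1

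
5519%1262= 471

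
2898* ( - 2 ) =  - 5796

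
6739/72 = 6739/72 = 93.60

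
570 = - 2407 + 2977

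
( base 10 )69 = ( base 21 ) 36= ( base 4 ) 1011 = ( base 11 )63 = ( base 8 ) 105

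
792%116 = 96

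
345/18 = 115/6 = 19.17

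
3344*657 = 2197008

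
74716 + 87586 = 162302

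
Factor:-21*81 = -1701 = - 3^5*7^1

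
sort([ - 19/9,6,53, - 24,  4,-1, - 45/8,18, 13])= [ - 24, -45/8,  -  19/9, - 1, 4 , 6,13,  18, 53]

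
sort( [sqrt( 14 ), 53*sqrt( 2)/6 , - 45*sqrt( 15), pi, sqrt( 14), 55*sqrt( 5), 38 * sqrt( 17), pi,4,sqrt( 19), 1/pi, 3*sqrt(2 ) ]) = [ - 45*sqrt( 15 ), 1/pi, pi,pi, sqrt (14 ), sqrt (14 ), 4,3 * sqrt( 2),sqrt(19), 53*sqrt( 2)/6, 55*sqrt( 5),38*sqrt(17)]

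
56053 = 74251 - 18198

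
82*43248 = 3546336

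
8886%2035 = 746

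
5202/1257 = 1734/419 = 4.14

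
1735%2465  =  1735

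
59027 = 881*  67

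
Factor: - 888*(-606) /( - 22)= - 2^3*3^2 * 11^( - 1 )*37^1 *101^1 = - 269064/11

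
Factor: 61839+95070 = 3^1*193^1*271^1 =156909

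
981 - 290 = 691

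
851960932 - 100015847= 751945085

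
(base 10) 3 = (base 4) 3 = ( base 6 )3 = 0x3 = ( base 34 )3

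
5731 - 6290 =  - 559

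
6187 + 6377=12564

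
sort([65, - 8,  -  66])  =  [  -  66, - 8, 65]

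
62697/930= 67 + 129/310 = 67.42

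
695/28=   24 + 23/28 = 24.82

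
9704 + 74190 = 83894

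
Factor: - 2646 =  - 2^1*3^3*7^2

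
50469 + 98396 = 148865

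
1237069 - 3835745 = - 2598676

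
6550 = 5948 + 602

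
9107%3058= 2991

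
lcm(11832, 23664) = 23664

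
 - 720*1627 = - 1171440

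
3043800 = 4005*760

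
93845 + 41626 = 135471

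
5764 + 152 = 5916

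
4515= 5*903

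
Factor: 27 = 3^3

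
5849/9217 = 5849/9217  =  0.63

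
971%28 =19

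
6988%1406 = 1364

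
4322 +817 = 5139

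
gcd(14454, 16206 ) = 438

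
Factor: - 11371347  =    -  3^4*13^1*10799^1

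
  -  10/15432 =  - 5/7716 = - 0.00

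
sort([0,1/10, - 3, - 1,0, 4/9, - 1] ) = [ - 3,  -  1, - 1,0,0,1/10,4/9 ] 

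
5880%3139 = 2741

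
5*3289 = 16445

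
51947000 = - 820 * (  -  63350 ) 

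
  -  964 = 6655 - 7619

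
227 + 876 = 1103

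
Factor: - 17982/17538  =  -81/79 = - 3^4*79^( - 1)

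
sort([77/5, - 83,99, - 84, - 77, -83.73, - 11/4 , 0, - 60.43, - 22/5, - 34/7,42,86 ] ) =[ - 84, - 83.73 , - 83, - 77,  -  60.43, - 34/7 , - 22/5, - 11/4,0,77/5,42,  86,  99 ]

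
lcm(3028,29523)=118092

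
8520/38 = 4260/19 = 224.21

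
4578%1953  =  672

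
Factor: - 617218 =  - 2^1*7^1 * 44087^1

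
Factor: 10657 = 10657^1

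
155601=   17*9153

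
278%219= 59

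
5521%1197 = 733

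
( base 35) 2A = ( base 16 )50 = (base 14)5a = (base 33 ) 2E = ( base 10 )80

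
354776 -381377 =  - 26601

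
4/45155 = 4/45155 = 0.00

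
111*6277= 696747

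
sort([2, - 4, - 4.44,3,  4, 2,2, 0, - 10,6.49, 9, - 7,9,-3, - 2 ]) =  [ - 10, - 7, - 4.44 , - 4,-3, - 2 , 0,2,2, 2,3,4, 6.49,9 , 9]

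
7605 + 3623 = 11228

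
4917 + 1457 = 6374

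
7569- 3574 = 3995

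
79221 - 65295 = 13926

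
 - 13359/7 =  - 13359/7 = - 1908.43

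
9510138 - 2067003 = 7443135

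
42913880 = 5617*7640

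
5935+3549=9484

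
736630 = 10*73663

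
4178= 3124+1054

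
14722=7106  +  7616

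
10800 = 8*1350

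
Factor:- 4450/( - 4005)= 2^1*3^(-2 )*5^1 = 10/9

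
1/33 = 1/33=0.03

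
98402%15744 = 3938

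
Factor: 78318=2^1*  3^2  *  19^1*229^1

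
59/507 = 59/507 = 0.12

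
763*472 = 360136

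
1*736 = 736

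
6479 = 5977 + 502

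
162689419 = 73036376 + 89653043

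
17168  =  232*74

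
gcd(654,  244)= 2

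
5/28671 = 5/28671= 0.00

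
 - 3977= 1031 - 5008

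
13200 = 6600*2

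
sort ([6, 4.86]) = [4.86,6]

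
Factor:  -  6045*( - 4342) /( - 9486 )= - 141115/51 = - 3^( - 1 )*5^1 * 13^2 * 17^( - 1 )*167^1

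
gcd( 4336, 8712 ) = 8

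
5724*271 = 1551204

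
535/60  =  107/12 = 8.92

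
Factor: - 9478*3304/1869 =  - 2^4*3^( - 1 )*7^1*59^1*89^(  -  1)*677^1=- 4473616/267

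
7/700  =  1/100 = 0.01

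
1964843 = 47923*41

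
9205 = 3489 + 5716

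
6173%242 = 123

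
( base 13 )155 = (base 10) 239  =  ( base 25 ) 9E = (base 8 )357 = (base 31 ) 7M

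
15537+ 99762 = 115299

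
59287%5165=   2472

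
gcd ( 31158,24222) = 6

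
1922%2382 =1922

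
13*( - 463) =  - 6019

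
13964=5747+8217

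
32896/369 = 32896/369= 89.15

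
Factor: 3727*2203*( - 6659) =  - 54674258879 = -2203^1*3727^1*6659^1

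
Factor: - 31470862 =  - 2^1*41^1 *383791^1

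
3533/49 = 3533/49 = 72.10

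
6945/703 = 6945/703 = 9.88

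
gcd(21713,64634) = 1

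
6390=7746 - 1356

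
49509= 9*5501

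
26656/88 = 302 + 10/11= 302.91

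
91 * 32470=2954770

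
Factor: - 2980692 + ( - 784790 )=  - 2^1*7^1*101^1 * 2663^1 = -3765482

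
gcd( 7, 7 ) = 7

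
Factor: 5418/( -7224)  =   -2^( - 2)*3^1 = -3/4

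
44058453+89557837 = 133616290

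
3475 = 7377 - 3902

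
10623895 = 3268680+7355215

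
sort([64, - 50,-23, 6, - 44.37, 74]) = [ - 50  ,-44.37,-23, 6, 64, 74]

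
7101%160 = 61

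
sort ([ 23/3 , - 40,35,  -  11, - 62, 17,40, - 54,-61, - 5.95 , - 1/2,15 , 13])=[ - 62,- 61,-54, - 40,-11, - 5.95, - 1/2,23/3, 13, 15,17, 35,  40 ] 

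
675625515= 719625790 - 44000275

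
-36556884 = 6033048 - 42589932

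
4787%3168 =1619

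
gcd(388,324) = 4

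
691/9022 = 691/9022 = 0.08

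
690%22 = 8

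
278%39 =5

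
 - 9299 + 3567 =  - 5732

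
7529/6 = 1254 + 5/6 = 1254.83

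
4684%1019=608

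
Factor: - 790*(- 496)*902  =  2^6*5^1*11^1 *31^1 *41^1*79^1  =  353439680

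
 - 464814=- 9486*49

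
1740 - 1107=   633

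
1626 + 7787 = 9413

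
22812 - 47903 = - 25091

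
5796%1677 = 765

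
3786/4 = 946 + 1/2=946.50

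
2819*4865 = 13714435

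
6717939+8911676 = 15629615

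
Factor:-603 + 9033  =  2^1*3^1 * 5^1*281^1= 8430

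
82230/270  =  2741/9 = 304.56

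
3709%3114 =595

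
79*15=1185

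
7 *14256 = 99792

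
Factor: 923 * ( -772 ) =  -712556 = - 2^2*13^1*71^1*193^1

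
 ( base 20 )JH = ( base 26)F7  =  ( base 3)112201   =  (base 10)397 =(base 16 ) 18d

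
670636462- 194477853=476158609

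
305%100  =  5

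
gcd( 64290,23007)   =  3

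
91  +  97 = 188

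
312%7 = 4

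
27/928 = 27/928=0.03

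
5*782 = 3910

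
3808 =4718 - 910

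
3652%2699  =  953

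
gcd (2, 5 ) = 1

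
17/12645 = 17/12645  =  0.00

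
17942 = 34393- 16451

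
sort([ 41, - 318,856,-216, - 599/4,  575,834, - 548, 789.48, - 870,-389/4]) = [ - 870,-548, - 318, - 216, - 599/4, - 389/4, 41 , 575 , 789.48, 834,856]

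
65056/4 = 16264 = 16264.00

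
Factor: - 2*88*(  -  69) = 12144 = 2^4*3^1*11^1*23^1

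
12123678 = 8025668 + 4098010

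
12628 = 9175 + 3453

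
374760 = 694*540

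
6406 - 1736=4670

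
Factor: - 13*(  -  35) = 455 = 5^1*7^1 * 13^1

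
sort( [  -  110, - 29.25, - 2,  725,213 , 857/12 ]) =[-110,-29.25, - 2,857/12,213,725]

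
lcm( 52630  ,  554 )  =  52630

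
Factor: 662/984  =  2^ (- 2)*3^( - 1 ) *41^( - 1 )*331^1=331/492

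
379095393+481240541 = 860335934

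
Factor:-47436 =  - 2^2*3^1*59^1*67^1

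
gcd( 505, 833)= 1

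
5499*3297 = 18130203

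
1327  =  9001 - 7674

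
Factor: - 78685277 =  - 11^1*23^1*311009^1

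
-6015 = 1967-7982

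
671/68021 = 671/68021 = 0.01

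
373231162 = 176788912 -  - 196442250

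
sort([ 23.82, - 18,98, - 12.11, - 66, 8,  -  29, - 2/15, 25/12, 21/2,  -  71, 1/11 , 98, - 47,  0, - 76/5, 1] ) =[ - 71, - 66, - 47, - 29, - 18,-76/5, - 12.11, - 2/15,0, 1/11,1, 25/12, 8,21/2, 23.82,98,98] 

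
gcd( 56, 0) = 56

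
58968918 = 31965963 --27002955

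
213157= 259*823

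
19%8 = 3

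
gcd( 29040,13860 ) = 660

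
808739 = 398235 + 410504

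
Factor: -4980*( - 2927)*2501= 36455726460 = 2^2  *3^1*5^1 * 41^1*61^1*83^1*2927^1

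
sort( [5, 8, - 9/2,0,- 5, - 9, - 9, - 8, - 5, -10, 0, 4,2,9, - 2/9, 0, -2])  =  [ - 10, - 9,  -  9,-8, - 5,  -  5, - 9/2,-2,-2/9, 0, 0, 0, 2,4 , 5,  8, 9 ] 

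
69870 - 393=69477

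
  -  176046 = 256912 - 432958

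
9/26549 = 9/26549 = 0.00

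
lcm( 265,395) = 20935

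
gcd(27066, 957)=3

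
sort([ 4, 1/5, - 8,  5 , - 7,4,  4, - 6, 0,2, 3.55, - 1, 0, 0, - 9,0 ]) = [ - 9, - 8, - 7, - 6,-1,0 , 0,0 , 0,1/5,  2,3.55,4, 4,4, 5 ]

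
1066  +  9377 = 10443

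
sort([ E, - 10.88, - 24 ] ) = [ - 24, - 10.88,E]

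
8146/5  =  8146/5 = 1629.20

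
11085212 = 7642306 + 3442906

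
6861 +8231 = 15092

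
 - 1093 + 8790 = 7697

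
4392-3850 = 542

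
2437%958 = 521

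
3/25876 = 3/25876 = 0.00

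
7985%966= 257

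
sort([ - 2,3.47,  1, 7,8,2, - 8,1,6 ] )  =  [ - 8, - 2,1,1,2,3.47,6,7,  8 ] 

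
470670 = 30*15689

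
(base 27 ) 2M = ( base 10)76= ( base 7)136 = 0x4C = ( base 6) 204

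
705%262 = 181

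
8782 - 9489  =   - 707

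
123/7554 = 41/2518 = 0.02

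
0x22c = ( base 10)556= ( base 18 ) 1CG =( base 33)GS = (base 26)LA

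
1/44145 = 1/44145 = 0.00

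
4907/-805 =-701/115 = - 6.10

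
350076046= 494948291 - 144872245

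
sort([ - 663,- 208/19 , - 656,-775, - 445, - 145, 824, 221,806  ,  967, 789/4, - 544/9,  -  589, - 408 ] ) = [ - 775, - 663, - 656,-589, - 445, - 408, - 145, - 544/9,-208/19, 789/4, 221, 806,  824, 967 ]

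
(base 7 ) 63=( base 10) 45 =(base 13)36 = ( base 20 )25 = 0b101101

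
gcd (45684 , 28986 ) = 6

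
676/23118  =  338/11559 = 0.03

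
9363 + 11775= 21138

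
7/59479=1/8497  =  0.00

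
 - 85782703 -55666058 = - 141448761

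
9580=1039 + 8541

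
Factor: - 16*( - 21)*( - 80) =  - 26880 = - 2^8*3^1*5^1*7^1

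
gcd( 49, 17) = 1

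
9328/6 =4664/3 = 1554.67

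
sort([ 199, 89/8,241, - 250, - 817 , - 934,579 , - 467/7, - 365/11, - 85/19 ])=[ - 934 ,  -  817, - 250, - 467/7, - 365/11, - 85/19,89/8, 199,241,579] 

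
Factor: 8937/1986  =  9/2 =2^(-1 ) * 3^2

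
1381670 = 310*4457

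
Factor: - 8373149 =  -1979^1*4231^1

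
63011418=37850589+25160829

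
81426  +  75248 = 156674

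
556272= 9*61808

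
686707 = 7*98101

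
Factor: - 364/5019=- 52/717 = - 2^2*3^( - 1 )* 13^1*239^( -1)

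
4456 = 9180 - 4724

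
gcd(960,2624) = 64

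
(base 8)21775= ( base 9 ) 13566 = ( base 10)9213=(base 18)1A7F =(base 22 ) j0h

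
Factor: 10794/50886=7/33 = 3^ (- 1)*7^1 * 11^( - 1 )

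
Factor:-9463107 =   -  3^1*631^1*4999^1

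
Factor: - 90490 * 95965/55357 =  - 8683872850/55357= - 2^1*5^2 * 17^1*197^( - 1)*281^(  -  1)*1129^1*9049^1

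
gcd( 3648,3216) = 48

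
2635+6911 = 9546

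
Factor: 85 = 5^1 * 17^1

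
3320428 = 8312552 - 4992124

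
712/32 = 22 + 1/4 = 22.25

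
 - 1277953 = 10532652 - 11810605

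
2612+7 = 2619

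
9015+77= 9092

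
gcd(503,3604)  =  1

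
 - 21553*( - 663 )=14289639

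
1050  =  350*3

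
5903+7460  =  13363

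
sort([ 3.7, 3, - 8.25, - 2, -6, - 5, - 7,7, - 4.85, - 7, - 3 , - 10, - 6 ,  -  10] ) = [ -10,-10, - 8.25, - 7,-7, - 6,  -  6, - 5,- 4.85 ,- 3 , - 2, 3 , 3.7, 7]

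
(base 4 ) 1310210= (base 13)351B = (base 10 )7460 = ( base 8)16444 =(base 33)6s2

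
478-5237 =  - 4759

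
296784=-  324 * ( - 916)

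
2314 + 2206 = 4520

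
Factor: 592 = 2^4*37^1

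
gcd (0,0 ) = 0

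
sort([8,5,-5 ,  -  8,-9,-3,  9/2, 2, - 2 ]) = [-9 , - 8, -5 ,  -  3,-2,2,9/2 , 5, 8 ]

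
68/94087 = 68/94087=0.00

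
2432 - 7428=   -  4996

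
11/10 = 11/10 = 1.10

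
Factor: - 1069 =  - 1069^1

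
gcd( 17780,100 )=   20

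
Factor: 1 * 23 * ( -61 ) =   -  23^1*61^1 =- 1403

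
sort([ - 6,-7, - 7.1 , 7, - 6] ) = [ - 7.1, - 7, - 6 , - 6,7 ] 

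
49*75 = 3675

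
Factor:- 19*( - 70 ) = 1330= 2^1*5^1 * 7^1*19^1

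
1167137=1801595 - 634458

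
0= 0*32213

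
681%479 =202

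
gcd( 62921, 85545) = 1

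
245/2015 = 49/403 = 0.12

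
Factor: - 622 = - 2^1*311^1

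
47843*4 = 191372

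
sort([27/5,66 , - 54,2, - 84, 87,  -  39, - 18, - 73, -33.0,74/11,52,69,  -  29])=[ - 84,-73, - 54,-39, - 33.0,-29, - 18,2, 27/5,74/11, 52 , 66, 69,87 ]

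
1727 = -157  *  (-11)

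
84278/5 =16855 + 3/5= 16855.60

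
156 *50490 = 7876440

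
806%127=44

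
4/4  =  1 = 1.00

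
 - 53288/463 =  - 53288/463 = - 115.09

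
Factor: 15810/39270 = 31/77 =7^( -1) * 11^( -1 )*31^1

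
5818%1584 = 1066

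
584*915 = 534360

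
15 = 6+9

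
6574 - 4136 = 2438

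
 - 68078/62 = -34039/31 = - 1098.03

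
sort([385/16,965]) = [385/16,965 ]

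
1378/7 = 196+6/7= 196.86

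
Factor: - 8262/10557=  - 2^1*3^2*23^(-1 ) = - 18/23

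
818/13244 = 409/6622 = 0.06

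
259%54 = 43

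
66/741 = 22/247 = 0.09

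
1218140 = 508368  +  709772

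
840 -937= - 97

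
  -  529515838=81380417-610896255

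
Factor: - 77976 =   -  2^3*3^3*19^2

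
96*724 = 69504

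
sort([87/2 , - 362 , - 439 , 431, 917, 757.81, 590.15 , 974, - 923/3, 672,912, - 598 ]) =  [ - 598, - 439, - 362, - 923/3,87/2,431, 590.15,672 , 757.81, 912,917,  974] 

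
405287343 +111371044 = 516658387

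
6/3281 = 6/3281 =0.00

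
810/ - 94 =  - 9 + 18/47=-8.62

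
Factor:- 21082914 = -2^1*3^2*31^1*37783^1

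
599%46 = 1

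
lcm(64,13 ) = 832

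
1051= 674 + 377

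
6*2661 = 15966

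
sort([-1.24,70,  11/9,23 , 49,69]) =[ - 1.24, 11/9, 23 , 49, 69, 70]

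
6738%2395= 1948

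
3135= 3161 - 26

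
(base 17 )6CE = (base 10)1952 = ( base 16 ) 7a0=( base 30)252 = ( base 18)608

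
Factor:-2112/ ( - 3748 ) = 528/937 = 2^4 * 3^1*11^1*937^( - 1 )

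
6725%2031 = 632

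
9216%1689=771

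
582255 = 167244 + 415011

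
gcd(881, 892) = 1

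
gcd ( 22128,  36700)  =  4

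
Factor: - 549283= - 7^1 * 131^1*599^1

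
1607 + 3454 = 5061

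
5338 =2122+3216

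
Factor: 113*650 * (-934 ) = -68602300=   - 2^2*5^2*13^1*113^1*467^1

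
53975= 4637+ 49338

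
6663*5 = 33315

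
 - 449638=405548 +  - 855186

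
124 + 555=679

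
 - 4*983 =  - 3932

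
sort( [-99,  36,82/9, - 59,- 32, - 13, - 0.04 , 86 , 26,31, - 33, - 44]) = [ - 99, - 59, - 44 ,  -  33,-32, - 13 ,-0.04, 82/9,26  ,  31, 36,  86 ]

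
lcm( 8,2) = 8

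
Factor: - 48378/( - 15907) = 2^1 * 3^1*11^1  *  733^1*15907^( - 1)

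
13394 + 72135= 85529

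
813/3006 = 271/1002 = 0.27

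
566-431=135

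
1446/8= 180 + 3/4  =  180.75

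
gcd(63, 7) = 7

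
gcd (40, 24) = 8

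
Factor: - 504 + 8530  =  8026 = 2^1*4013^1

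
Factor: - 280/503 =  - 2^3*5^1*7^1*503^( - 1)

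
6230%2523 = 1184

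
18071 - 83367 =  - 65296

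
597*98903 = 59045091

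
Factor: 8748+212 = 2^8*5^1  *7^1 = 8960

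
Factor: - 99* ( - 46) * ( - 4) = -2^3*3^2*11^1*23^1  =  -18216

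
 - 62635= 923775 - 986410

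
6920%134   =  86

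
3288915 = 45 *73087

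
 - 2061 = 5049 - 7110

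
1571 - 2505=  - 934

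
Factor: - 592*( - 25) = 2^4*5^2*37^1=   14800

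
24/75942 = 4/12657 = 0.00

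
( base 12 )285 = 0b110000101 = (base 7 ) 1064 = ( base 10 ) 389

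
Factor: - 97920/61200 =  - 8/5  =  -  2^3*5^( - 1 )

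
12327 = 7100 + 5227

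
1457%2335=1457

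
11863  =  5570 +6293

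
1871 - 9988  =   - 8117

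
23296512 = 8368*2784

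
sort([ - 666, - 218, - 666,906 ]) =[-666 , - 666, - 218,906 ]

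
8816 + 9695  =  18511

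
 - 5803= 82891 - 88694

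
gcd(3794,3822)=14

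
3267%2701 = 566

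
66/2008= 33/1004   =  0.03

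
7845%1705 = 1025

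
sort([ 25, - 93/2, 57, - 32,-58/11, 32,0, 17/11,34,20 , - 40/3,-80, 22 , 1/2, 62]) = [ - 80, - 93/2,- 32, - 40/3 , - 58/11  ,  0,1/2,17/11,20, 22,25,  32,34,57  ,  62] 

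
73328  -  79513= - 6185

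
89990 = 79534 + 10456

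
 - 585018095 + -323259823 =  - 908277918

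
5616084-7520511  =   - 1904427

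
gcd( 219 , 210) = 3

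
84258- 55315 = 28943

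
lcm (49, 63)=441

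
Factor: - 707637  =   - 3^1  *  7^1 *31^1*1087^1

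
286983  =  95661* 3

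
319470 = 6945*46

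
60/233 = 60/233= 0.26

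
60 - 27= 33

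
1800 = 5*360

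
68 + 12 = 80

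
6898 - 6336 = 562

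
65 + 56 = 121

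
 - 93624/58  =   - 46812/29  =  - 1614.21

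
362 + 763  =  1125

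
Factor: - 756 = - 2^2* 3^3 *7^1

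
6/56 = 3/28 = 0.11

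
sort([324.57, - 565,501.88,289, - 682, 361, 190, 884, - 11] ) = [ - 682,-565, - 11,190,289, 324.57,361,  501.88,  884 ]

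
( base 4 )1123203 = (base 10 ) 5859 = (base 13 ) 2889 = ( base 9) 8030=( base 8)13343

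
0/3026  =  0   =  0.00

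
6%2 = 0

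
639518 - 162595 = 476923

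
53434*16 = 854944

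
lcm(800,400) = 800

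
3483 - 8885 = - 5402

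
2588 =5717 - 3129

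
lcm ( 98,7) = 98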